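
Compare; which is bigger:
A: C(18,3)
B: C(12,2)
A

A=C(18,3)=816, B=C(12,2)=66.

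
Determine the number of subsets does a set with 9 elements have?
512

Solution: Each element can be included or excluded: 2^9 = 512.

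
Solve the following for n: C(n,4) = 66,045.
C(n,4) = n(n−1)(n−2)(n−3)/4! is increasing in n, and n(n−1)(n−2)(n−3) = 4!·66,045 = 1,585,080 ≈ (n−1.5)^4 gives n ≈ 37.0. Check: C(35,4) = 52,360, C(36,4) = 58,905, C(37,4) = 66,045 ✓. So n = 37.
Final answer: 37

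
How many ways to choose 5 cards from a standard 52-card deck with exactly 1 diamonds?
13 diamonds and 39 non-diamonds: C(13,1) × C(39,4) = 13 × 82251 = 1,069,263.

Answer: 1,069,263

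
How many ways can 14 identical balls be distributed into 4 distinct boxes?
C(14+4-1, 4-1) = C(17, 3) = 680.

Answer: 680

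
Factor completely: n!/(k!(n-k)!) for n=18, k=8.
This is the binomial coefficient C(18,8) = 43,758.
Final answer: C(18,8) = 43,758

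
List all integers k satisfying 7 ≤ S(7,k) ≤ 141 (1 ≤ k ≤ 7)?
2, 5, 6

Reasoning: S(7,1)=1; S(7,2)=63; S(7,3)=301; S(7,4)=350; S(7,5)=140; S(7,6)=21; S(7,7)=1. So valid k = 2, 5, 6.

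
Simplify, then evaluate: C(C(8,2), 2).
C(8,2) = 28, then C(28, 2) = 378.

Answer: 378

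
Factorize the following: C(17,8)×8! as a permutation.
P(17,8)

Reasoning: C(17,8)×8! = [17!/(8!(9)!)]×8! = 17!/(9)! = P(17,8) = 980,179,200.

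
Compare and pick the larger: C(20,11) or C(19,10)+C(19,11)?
Equal

By Pascal's identity: C(20,11) = C(19,10)+C(19,11) = 167,960. Equal.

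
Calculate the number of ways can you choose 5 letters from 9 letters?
126

Explanation: C(9,5) = 9! / (5! × (9-5)!)
         = 9! / (5! × 4!)
         = 126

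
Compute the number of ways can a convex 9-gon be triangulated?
429

Reasoning: Using the Catalan number formula: C_n = C(2n, n) / (n+1)
C_7 = C(14, 7) / (7+1)
     = 3432 / 8
     = 429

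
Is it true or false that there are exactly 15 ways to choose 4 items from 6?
True

Solution: C(6,4) = 15.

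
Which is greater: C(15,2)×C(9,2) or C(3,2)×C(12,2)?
C(15,2)×C(9,2)

Reasoning: C(15,2)×C(9,2)=3,780, C(3,2)×C(12,2)=198.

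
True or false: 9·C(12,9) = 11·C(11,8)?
False
Absorption identity k·C(n,k) = n·C(n-1,k-1). LHS = 9·220 = 1,980; RHS = 11·165 = 1,815.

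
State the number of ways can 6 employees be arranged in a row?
720
Arrangements of 6 distinct objects: 6! = 720.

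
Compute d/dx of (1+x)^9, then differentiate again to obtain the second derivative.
72(1+x)^7
First derivative: 9(1+x)^{8}. Second derivative: 9·8·(1+x)^{7} = 72(1+x)^{7}.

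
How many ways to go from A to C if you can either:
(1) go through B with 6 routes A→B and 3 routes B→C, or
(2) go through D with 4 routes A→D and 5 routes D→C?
38

Route via B: 6×3=18. Route via D: 4×5=20. Total: 38.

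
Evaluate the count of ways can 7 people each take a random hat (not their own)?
1,854
Using D(n) = (n-1)[D(n-1) + D(n-2)]:
D(7) = (7-1) × [D(6) + D(5)]
      = 6 × [265 + 44]
      = 6 × 309
      = 1,854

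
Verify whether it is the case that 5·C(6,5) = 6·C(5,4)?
True

Explanation: Absorption identity k·C(n,k) = n·C(n-1,k-1). LHS = 5·6 = 30; RHS = 6·5 = 30.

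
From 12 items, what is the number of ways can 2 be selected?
66

Working:
C(12,2) = 12! / (2! × (12-2)!)
         = 12! / (2! × 10!)
         = 66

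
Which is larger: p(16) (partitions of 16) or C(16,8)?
C(16,8)

Explanation: Pentagonal recurrence p(n) = p(n−1) + p(n−2) − p(n−5) − p(n−7) + …: p(16) = p(15) + p(14) − p(11) − p(9) + p(4) + p(1) = 176 + 135 − 56 − 30 + 5 + 1 = 231; C(16,8) = 12,870.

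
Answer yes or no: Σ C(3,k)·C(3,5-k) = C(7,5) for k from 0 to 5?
No
Vandermonde's identity gives C(6,5) = 6; RHS C(7,5) = 21.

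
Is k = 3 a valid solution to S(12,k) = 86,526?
S(12,3) = 3·S(11,3) + S(11,2) = 3·28,501 + 1,023 = 86,526, which equals 86,526.
Final answer: Yes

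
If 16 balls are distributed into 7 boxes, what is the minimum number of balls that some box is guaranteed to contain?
3

Pigeonhole: ⌈16/7⌉ = 3.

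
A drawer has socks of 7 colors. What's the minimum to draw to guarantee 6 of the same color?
36

Explanation: Worst case: 5 of each = 35. One more: 36.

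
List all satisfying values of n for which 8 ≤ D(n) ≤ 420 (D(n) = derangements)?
4, 5, 6

Reasoning: Using D(n) = (n−1)[D(n−1) + D(n−2)] with D(1)=0, D(2)=1: D(3)=2; D(4)=9; D(5)=44; D(6)=265; D(7)=1,854. So valid n = 4, 5, 6.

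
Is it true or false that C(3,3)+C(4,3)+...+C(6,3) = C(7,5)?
False

Working:
Hockey stick identity gives Σ = C(7,4) = 35; RHS C(7,5) = 21.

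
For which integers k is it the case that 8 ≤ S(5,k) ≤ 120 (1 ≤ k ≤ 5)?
2, 3, 4
S(5,1)=1; S(5,2)=15; S(5,3)=25; S(5,4)=10; S(5,5)=1. So valid k = 2, 3, 4.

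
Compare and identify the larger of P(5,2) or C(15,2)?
C(15,2)

Reasoning: P(5,2)=20, C(15,2)=105.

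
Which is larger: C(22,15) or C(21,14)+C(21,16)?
C(22,15)
C(22,15)=170,544; C(21,14)+C(21,16)=116,280+20,349=136,629.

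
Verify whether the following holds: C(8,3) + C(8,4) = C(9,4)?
True

Solution: Pascal's identity: LHS = 56 + 70 = 126; RHS = C(9,4) = 126. Both sides agree, so the statement holds.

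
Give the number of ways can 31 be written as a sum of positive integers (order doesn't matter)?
6,842
Pentagonal recurrence p(n) = p(n−1) + p(n−2) − p(n−5) − p(n−7) + …: p(31) = p(30) + p(29) − p(26) − p(24) + p(19) + p(16) − p(9) − p(5) = 5,604 + 4,565 − 2,436 − 1,575 + 490 + 231 − 30 − 7 = 6,842.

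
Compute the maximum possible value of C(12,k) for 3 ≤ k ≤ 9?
924

Reasoning: C(12,k) is maximised at the centre of the row: C(12,6) = 924.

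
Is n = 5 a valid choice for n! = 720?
No

Working:
5! = 5·4! = 5·24 = 120, which does not equal 720.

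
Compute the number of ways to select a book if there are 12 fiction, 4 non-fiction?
16

By the addition principle: 12 + 4 = 16.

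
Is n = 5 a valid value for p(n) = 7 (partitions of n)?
Yes

Pentagonal recurrence p(n) = p(n−1) + p(n−2) − p(n−5) − p(n−7) + …: p(5) = p(4) + p(3) − p(0) = 5 + 3 − 1 = 7, which equals 7.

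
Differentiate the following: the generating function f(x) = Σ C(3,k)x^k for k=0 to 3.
Σ k·C(3,k)x^(k-1) for k=1 to 3

Reasoning: Term-by-term differentiation gives Σ k·C(3,k)x^{k-1} for k=1 to 3.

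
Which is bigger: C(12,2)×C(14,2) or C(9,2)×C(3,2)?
C(12,2)×C(14,2)

C(12,2)×C(14,2)=6,006, C(9,2)×C(3,2)=108.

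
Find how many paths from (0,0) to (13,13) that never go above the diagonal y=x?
742,900

Counted by the Catalan number C_13: C_13 = C(26,13)/(13+1) = 10,400,600/14 = 742,900.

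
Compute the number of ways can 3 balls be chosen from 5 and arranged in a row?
P(5,3) = 5!/(5-3)! = 60.

Answer: 60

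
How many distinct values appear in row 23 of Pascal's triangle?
12

Working:
Row 23 has entries C(23,0)..C(23,23); by symmetry C(23,k)=C(23,23-k), giving 12 distinct values.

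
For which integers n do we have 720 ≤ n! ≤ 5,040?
n! is strictly increasing; 6! = 720 and 7! = 5,040, so valid n = 6, 7.

Answer: 6, 7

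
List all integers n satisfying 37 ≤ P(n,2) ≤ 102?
7, 8, 9, 10

Reasoning: P(6,2)=30; P(7,2)=42; P(8,2)=56; P(9,2)=72; P(10,2)=90; P(11,2)=110. So valid n = 7, 8, 9, 10.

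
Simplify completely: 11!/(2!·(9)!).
55

Explanation: This is C(11,2) = 55.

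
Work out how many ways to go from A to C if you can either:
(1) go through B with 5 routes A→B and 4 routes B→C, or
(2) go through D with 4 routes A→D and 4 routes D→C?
36

Solution: Route via B: 5×4=20. Route via D: 4×4=16. Total: 36.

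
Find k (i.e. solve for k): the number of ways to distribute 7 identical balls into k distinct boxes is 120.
Stars and bars: the count is C(7+k−1, k−1), increasing in k. k=2: C(8,1) = 8, k=3: C(9,2) = 36, k=4: C(10,3) = 120 ✓. So k = 4.

Answer: 4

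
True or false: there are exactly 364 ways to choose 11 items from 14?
C(14,11) = 364.
Final answer: True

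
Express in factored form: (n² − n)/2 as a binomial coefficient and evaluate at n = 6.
C(n,2); C(6,2) = 15

Reasoning: (n² − n)/2 = n(n−1)/2 = C(n,2). At n = 6: C(6,2) = 15.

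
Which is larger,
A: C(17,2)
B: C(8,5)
A

A=C(17,2)=136, B=C(8,5)=56.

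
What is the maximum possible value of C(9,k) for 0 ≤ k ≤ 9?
126

Working:
Maximum at k = 4 or k = 5: C(9,4) = 126.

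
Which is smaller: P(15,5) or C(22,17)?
C(22,17)

Working:
P(15,5)=360,360, C(22,17)=26,334.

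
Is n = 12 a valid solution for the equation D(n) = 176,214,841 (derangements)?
D(12) = (12-1)·[D(11) + D(10)] = 11·[14,684,570 + 1,334,961] = 176,214,841, which equals 176,214,841.
Final answer: Yes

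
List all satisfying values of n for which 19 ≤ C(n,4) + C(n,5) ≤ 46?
6
C(5,4)+C(5,5)=6; C(6,4)+C(6,5)=21; C(7,4)+C(7,5)=56. So valid n = 6.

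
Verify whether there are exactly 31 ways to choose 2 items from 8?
False

C(8,2) = 28 ≠ 31.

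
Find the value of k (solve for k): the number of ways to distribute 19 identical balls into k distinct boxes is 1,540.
4

Reasoning: Stars and bars: the count is C(19+k−1, k−1), increasing in k. k=2: C(20,1) = 20, k=3: C(21,2) = 210, k=4: C(22,3) = 1,540 ✓. So k = 4.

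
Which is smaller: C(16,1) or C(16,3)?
C(16,1)

Solution: C(16,1)=16, C(16,3)=560.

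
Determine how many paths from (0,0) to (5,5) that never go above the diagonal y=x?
42

Solution: Counted by the Catalan number C_5: C_5 = C(10,5)/(5+1) = 252/6 = 42.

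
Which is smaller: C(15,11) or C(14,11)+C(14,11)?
C(14,11)+C(14,11)

Working:
C(15,11)=1,365; C(14,11)+C(14,11)=364+364=728.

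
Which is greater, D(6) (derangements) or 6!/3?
D(6)

Working:
D(6) = (6-1)·[D(5) + D(4)] = 5·[44 + 9] = 265; 6!/3 = 720/3 = 240.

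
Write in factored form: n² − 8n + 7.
(n − 1)(n − 7)

Solution: Seek roots whose sum is 8 and product is 7: (1, 7). So n² − 8n + 7 = (n − 1)(n − 7).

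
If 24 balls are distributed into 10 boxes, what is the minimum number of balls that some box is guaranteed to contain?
3

Pigeonhole: ⌈24/10⌉ = 3.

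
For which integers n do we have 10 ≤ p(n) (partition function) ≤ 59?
6, 7, 8, 9, 10, 11
Tabulating p(n) via p(n) = p(n−1) + p(n−2) − p(n−5) − p(n−7) + …: p(5)=7; p(6)=11; p(7)=15; p(8)=22; p(9)=30; p(10)=42; p(11)=56; p(12)=77. So valid n = 6, 7, 8, 9, 10, 11.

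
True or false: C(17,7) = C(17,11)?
False

Explanation: C(17,7) = 19,448 but C(17,11) = 12,376; symmetry gives C(17,7) = C(17,10), not C(17,11).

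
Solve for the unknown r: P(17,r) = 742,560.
5

Working:
P(17,r) = 17·16·…·(17−r+1), a product of r factors. Multiplying down from 17: 17 = 17; 17·16 = 272; 17·16·15 = 4,080; 17·16·15·14 = 57,120; 17·16·15·14·13 = 742,560 ✓ (5 factors). So r = 5.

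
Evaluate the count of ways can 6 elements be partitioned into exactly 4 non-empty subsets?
65

Solution: This equals S(6,4), the Stirling number of the 2nd kind.
Using the Stirling recurrence: S(n,k) = k·S(n-1,k) + S(n-1,k-1)
S(6,4) = 4·S(5,4) + S(5,3)
         = 4·10 + 25
         = 40 + 25
         = 65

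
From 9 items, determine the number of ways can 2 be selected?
36

Reasoning: C(9,2) = 9! / (2! × (9-2)!)
         = 9! / (2! × 7!)
         = 36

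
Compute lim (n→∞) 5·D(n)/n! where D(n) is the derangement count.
5/e

Solution: D(n)/n! → 1/e, so 5·D(n)/n! → 5/e.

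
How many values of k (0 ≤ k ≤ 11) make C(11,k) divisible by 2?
Checking C(11,k) mod 2 for k = 0..11: divisible at k = 4, 5, 6, 7. That's 4 values.
Final answer: 4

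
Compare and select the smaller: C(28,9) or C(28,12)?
C(28,9)=6,906,900, C(28,12)=30,421,755.
Final answer: C(28,9)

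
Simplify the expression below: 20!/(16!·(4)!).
4,845

Reasoning: This is C(20,16) = 4,845.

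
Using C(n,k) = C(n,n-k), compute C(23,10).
1,144,066

Reasoning: C(23,10) = C(23,13) = 1,144,066.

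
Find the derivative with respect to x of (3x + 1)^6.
18(3x + 1)^5

Solution: Chain rule: 6(3x+1)^{5} × 3 = 18(3x+1)^{5}.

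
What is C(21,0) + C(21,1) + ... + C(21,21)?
2,097,152

Reasoning: Sum of binomial coefficients = 2^21 = 2,097,152.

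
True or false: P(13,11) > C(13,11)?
True
P(13,11) = 3,113,510,400 and C(13,11) = 78; P(n,r) = r! × C(n,r) so P > C whenever r ≥ 2.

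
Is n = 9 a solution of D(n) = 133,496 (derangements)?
D(9) = (9-1)·[D(8) + D(7)] = 8·[14,833 + 1,854] = 133,496, which equals 133,496.

Answer: Yes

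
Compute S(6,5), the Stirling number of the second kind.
15

Explanation: Using the Stirling recurrence: S(n,k) = k·S(n-1,k) + S(n-1,k-1)
S(6,5) = 5·S(5,5) + S(5,4)
         = 5·1 + 10
         = 5 + 10
         = 15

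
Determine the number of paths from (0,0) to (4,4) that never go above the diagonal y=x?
Counted by the Catalan number C_4: C_4 = C(8,4)/(4+1) = 70/5 = 14.

Answer: 14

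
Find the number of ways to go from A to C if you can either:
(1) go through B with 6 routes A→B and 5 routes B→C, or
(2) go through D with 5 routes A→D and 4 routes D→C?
50

Reasoning: Route via B: 6×5=30. Route via D: 5×4=20. Total: 50.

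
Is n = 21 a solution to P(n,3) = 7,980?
Yes

Reasoning: P(21,3) = 21·20·19 = 7,980, which equals 7,980.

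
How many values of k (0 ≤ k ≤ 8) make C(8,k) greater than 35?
3

Solution: Row 8 is unimodal and symmetric about k=8/2. C(8,2)=28 ≤ 35; C(8,3)=56 > 35; by symmetry C(8,k) > 35 for k = 3..5. That's 5 - 3 + 1 = 3 values.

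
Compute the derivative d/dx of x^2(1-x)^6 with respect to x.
Product rule: 2x^{1}(1-x)^{6} + x^2·(-6)(1-x)^{5}.
Final answer: 2x^1(1-x)^6 - 6x^2(1-x)^5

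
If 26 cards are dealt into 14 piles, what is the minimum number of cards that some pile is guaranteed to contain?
2

Working:
Pigeonhole: ⌈26/14⌉ = 2.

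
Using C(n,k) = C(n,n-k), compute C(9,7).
36
C(9,7) = C(9,2) = 36.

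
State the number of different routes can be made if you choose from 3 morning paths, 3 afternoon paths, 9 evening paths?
81
By the multiplication principle: 3 × 3 × 9 = 81.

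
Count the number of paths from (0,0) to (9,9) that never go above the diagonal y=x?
Counted by the Catalan number C_9: C_9 = C(18,9)/(9+1) = 48,620/10 = 4,862.
Final answer: 4,862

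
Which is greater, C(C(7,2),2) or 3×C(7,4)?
C(C(7,2),2)

Explanation: C(C(7,2),2)=210, 3×C(7,4)=105.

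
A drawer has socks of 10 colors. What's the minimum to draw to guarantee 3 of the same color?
21

Working:
Worst case: 2 of each = 20. One more: 21.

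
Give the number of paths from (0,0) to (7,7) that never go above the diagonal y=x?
429

Explanation: Counted by the Catalan number C_7: C_7 = C(14,7)/(7+1) = 3,432/8 = 429.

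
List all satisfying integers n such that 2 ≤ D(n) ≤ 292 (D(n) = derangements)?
3, 4, 5, 6
Using D(n) = (n−1)[D(n−1) + D(n−2)] with D(1)=0, D(2)=1: D(2)=1; D(3)=2; D(4)=9; D(5)=44; D(6)=265; D(7)=1,854. So valid n = 3, 4, 5, 6.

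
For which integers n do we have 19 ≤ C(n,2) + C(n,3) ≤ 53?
5, 6

Solution: C(4,2)+C(4,3)=10; C(5,2)+C(5,3)=20; C(6,2)+C(6,3)=35; C(7,2)+C(7,3)=56. So valid n = 5, 6.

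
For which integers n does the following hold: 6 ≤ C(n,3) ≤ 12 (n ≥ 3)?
5

Working:
C(4,3)=4; C(5,3)=10; C(6,3)=20. So valid n = 5.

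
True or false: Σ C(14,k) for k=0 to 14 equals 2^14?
True

Reasoning: Binomial theorem: Σ C(14,k) = (1+1)^14 = 2^14 = 16,384; RHS 2^14 = 16,384.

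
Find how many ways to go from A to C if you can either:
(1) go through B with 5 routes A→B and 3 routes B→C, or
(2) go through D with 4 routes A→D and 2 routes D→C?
Route via B: 5×3=15. Route via D: 4×2=8. Total: 23.
Final answer: 23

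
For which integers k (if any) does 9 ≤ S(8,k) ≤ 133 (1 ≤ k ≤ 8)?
2, 7
S(8,1)=1; S(8,2)=127; S(8,3)=966; S(8,4)=1,701; S(8,5)=1,050; S(8,6)=266; S(8,7)=28; S(8,8)=1. So valid k = 2, 7.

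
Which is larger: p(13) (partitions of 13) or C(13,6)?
C(13,6)

Solution: Pentagonal recurrence p(n) = p(n−1) + p(n−2) − p(n−5) − p(n−7) + …: p(13) = p(12) + p(11) − p(8) − p(6) + p(1) = 77 + 56 − 22 − 11 + 1 = 101; C(13,6) = 1,716.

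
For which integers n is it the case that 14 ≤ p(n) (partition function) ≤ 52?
7, 8, 9, 10

Tabulating p(n) via p(n) = p(n−1) + p(n−2) − p(n−5) − p(n−7) + …: p(6)=11; p(7)=15; p(8)=22; p(9)=30; p(10)=42; p(11)=56. So valid n = 7, 8, 9, 10.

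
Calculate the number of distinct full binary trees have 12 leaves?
58,786

Working:
Using the Catalan number formula: C_n = C(2n, n) / (n+1)
C_11 = C(22, 11) / (11+1)
     = 705432 / 12
     = 58,786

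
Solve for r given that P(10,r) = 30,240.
P(10,r) = 10·9·…·(10−r+1), a product of r factors. Multiplying down from 10: 10 = 10; 10·9 = 90; 10·9·8 = 720; 10·9·8·7 = 5,040; 10·9·8·7·6 = 30,240 ✓ (5 factors). So r = 5.

Answer: 5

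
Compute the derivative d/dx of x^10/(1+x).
(10x^9(1+x) - x^10)/(1+x)²

Quotient rule: [10x^{9}(1+x) - x^10]/(1+x)².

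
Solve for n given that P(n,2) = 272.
17

P(n,2) = n(n−1) is increasing in n; n(n−1) ≈ (n−0.5)^2 = 272 gives n ≈ 17.0. Check: P(15,2) = 210, P(16,2) = 240, P(17,2) = 272 ✓. So n = 17.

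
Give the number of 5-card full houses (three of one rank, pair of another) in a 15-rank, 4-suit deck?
Triple rank: 15. Triple suits: C(4,3)=4. Pair rank: 14. Pair suits: C(4,2)=6. Total: 5,040.
Final answer: 5,040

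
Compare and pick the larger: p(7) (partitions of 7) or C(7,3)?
C(7,3)

Explanation: Pentagonal recurrence p(n) = p(n−1) + p(n−2) − p(n−5) − p(n−7) + …: p(7) = p(6) + p(5) − p(2) − p(0) = 11 + 7 − 2 − 1 = 15; C(7,3) = 35.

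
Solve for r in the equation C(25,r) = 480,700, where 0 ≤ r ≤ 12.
7
C(25,r) is increasing for 0 ≤ r ≤ 12. Stepping up (C(25,r+1) = C(25,r)·(25−r)/(r+1)): C(25,1) = 25, C(25,2) = 300, C(25,3) = 2,300, C(25,4) = 12,650, C(25,5) = 53,130, C(25,6) = 177,100, C(25,7) = 480,700 ✓. So r = 7.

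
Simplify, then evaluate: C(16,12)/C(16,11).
C(n,k+1)/C(n,k) = (n−k)/(k+1). Here (16−11)/(11+1) = 5/12 = 5/12.
Final answer: 5/12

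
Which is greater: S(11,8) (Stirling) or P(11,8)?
P(11,8)
S(11,8) = 8·S(10,8) + S(10,7) = 8·750 + 5,880 = 11,880; P(11,8) = 6,652,800.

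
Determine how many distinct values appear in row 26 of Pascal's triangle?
Row 26 has entries C(26,0)..C(26,26); by symmetry C(26,k)=C(26,26-k), giving 14 distinct values.

Answer: 14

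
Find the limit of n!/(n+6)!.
0
n!/(n+6)! = 1/[(n+1)(n+2)···(n+6)] → 0 as n → ∞.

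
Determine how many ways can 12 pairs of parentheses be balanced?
208,012

Solution: Using the Catalan number formula: C_n = C(2n, n) / (n+1)
C_12 = C(24, 12) / (12+1)
     = 2704156 / 13
     = 208,012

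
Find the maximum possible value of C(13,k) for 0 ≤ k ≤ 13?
1,716

Solution: Maximum at k = 6 or k = 7: C(13,6) = 1,716.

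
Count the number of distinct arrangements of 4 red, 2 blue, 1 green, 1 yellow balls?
840
Multinomial: 8!/(4! × 2! × 1! × 1!) = 840.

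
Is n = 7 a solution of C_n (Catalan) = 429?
Yes

Solution: C_7 = C(14,7)/(7+1) = 3,432/8 = 429, which equals 429.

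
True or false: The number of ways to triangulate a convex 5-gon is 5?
True

Explanation: Triangulations of a convex 5-gon are counted by the Catalan number C_3: C_3 = C(6,3)/(3+1) = 20/4 = 5.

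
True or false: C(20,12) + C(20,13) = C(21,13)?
True

Explanation: Pascal's identity C(n,k) + C(n,k+1) = C(n+1,k+1): 125,970 + 77,520 = 203,490 = C(21,13).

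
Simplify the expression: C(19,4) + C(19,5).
15,504
By Pascal's identity: C(20,5) = 15,504.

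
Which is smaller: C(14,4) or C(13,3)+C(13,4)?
By Pascal's identity: C(14,4) = C(13,3)+C(13,4) = 1,001. Equal.
Final answer: Equal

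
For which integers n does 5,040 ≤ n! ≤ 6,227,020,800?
n! is strictly increasing; 7! = 5,040 and 13! = 6,227,020,800, so valid n = 7, 8, 9, 10, 11, 12, 13.
Final answer: 7, 8, 9, 10, 11, 12, 13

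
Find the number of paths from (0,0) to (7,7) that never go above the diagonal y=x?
429

Reasoning: Counted by the Catalan number C_7: C_7 = C(14,7)/(7+1) = 3,432/8 = 429.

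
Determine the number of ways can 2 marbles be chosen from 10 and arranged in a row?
90

Reasoning: P(10,2) = 10!/(10-2)! = 90.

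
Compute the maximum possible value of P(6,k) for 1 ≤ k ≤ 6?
720

Reasoning: P(6,k) increases in k, so maximum at k = 6: 6! = 720.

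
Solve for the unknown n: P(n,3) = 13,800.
25

Solution: P(n,3) = n(n−1)(n−2) is increasing in n; n(n−1)(n−2) ≈ (n−1)^3 = 13,800 gives n ≈ 25.0. Check: P(23,3) = 10,626, P(24,3) = 12,144, P(25,3) = 13,800 ✓. So n = 25.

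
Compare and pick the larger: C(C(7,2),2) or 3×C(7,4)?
C(C(7,2),2)=210, 3×C(7,4)=105.

Answer: C(C(7,2),2)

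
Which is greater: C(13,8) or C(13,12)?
C(13,8)
C(13,8)=1,287, C(13,12)=13.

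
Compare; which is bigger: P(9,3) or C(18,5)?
P(9,3)=504, C(18,5)=8,568.

Answer: C(18,5)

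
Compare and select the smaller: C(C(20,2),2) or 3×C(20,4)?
3×C(20,4)

C(C(20,2),2)=17,955, 3×C(20,4)=14,535.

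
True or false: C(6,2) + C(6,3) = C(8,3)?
False

Pascal's identity gives C(7,3) = 35, whereas C(8,3) = 56.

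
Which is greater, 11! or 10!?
11!

Solution: 11!=39,916,800, 10!=3,628,800. 11! > 10!.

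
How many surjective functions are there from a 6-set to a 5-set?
Onto functions = 5! × S(6,5)
First compute S(6,5) via recurrence:
Using the Stirling recurrence: S(n,k) = k·S(n-1,k) + S(n-1,k-1)
S(6,5) = 5·S(5,5) + S(5,4)
         = 5·1 + 10
         = 5 + 10
         = 15
Then: 120 × 15 = 1,800
Final answer: 1,800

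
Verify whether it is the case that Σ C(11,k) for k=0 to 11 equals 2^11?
True

Explanation: Binomial theorem: Σ C(11,k) = (1+1)^11 = 2^11 = 2,048; RHS 2^11 = 2,048.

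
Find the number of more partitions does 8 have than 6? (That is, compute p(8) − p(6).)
11

Pentagonal recurrence p(n) = p(n−1) + p(n−2) − p(n−5) − p(n−7) + …: p(8) = p(7) + p(6) − p(3) − p(1) = 15 + 11 − 3 − 1 = 22.
p(6) = p(5) + p(4) − p(1) = 7 + 5 − 1 = 11.
Difference = 22 − 11 = 11.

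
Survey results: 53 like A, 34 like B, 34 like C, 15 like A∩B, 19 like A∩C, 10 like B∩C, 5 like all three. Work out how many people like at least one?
82

|A∪B∪C| = 53+34+34-15-19-10+5 = 82.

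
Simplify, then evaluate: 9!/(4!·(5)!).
126

Working:
This is C(9,4) = 126.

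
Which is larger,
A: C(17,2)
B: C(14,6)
B

A=C(17,2)=136, B=C(14,6)=3,003.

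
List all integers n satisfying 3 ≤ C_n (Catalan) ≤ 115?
3, 4, 5

Reasoning: C_2=2; C_3=5; C_4=14; C_5=42; C_6=132. So valid n = 3, 4, 5.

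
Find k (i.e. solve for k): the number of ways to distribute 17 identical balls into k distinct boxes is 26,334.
6
Stars and bars: the count is C(17+k−1, k−1), increasing in k. k=4: C(20,3) = 1,140, k=5: C(21,4) = 5,985, k=6: C(22,5) = 26,334 ✓. So k = 6.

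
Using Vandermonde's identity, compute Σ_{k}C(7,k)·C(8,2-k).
105
= C(7+8,2) = C(15,2) = 105.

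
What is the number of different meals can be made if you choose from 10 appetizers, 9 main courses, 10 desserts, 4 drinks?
By the multiplication principle: 10 × 9 × 10 × 4 = 3,600.

Answer: 3,600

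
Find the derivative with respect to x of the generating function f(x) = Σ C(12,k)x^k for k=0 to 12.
Σ k·C(12,k)x^(k-1) for k=1 to 12

Term-by-term differentiation gives Σ k·C(12,k)x^{k-1} for k=1 to 12.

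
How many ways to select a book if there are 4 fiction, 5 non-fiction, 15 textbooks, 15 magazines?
39

Working:
By the addition principle: 4 + 5 + 15 + 15 = 39.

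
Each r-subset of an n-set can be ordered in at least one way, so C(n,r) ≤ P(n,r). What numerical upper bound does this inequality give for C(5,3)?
60

Reasoning: P(5,3) = 5·4·3 = 60, so C(5,3) ≤ 60. (The bound is loose by a factor of 3! = 6: C(5,3) = 60/6 = 10.)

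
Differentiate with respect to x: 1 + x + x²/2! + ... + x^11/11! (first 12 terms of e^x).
1 + x + x²/2! + ... + x^10/10!

Differentiating term by term gives the first 11 terms of e^x.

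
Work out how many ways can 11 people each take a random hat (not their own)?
14,684,570
Using D(n) = (n-1)[D(n-1) + D(n-2)]:
D(11) = (11-1) × [D(10) + D(9)]
      = 10 × [1334961 + 133496]
      = 10 × 1468457
      = 14,684,570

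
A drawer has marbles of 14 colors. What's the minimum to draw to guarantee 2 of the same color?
15
Worst case: 1 of each = 14. One more: 15.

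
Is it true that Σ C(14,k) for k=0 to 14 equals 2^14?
True
Binomial theorem: Σ C(14,k) = (1+1)^14 = 2^14 = 16,384; RHS 2^14 = 16,384.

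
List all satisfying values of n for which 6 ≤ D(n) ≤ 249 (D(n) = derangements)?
4, 5

Solution: Using D(n) = (n−1)[D(n−1) + D(n−2)] with D(1)=0, D(2)=1: D(3)=2; D(4)=9; D(5)=44; D(6)=265. So valid n = 4, 5.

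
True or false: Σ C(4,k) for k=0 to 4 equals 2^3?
Binomial theorem: Σ C(4,k) = (1+1)^4 = 2^4 = 16; RHS 2^3 = 8.

Answer: False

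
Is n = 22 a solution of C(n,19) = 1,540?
Yes

Reasoning: C(22,19) = 22·21·20·19·18·17·16·15·14·13·12·11·10·9·8·7·6·5·4/19! = 187,333,454,629,601,280,000/121,645,100,408,832,000 = 1,540, which equals 1,540.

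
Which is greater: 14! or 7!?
14!

Reasoning: 14!=87,178,291,200, 7!=5,040. 14! > 7!.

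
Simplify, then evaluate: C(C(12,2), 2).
2,145

Reasoning: C(12,2) = 66, then C(66, 2) = 2,145.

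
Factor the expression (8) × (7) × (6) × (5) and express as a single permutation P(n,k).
P(8,4) = 8!/(4)!

Product of 4 consecutive descending integers starting at 8: P(8,4) = 8!/4! = 1,680.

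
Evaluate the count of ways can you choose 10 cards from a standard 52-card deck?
C(52,10) = 15,820,024,220.

Answer: 15,820,024,220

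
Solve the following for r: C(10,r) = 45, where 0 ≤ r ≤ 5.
2

Solution: C(10,r) is increasing for 0 ≤ r ≤ 5. Stepping up (C(10,r+1) = C(10,r)·(10−r)/(r+1)): C(10,1) = 10, C(10,2) = 45 ✓. So r = 2.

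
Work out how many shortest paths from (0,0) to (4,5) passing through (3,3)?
To (3,3): C(6,3)=20. From there: C(3,1)=3. Total: 60.
Final answer: 60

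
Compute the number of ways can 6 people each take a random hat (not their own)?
Using D(n) = (n-1)[D(n-1) + D(n-2)]:
D(6) = (6-1) × [D(5) + D(4)]
      = 5 × [44 + 9]
      = 5 × 53
      = 265

Answer: 265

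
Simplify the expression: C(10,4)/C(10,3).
7/4

Solution: C(n,k+1)/C(n,k) = (n−k)/(k+1). Here (10−3)/(3+1) = 7/4 = 7/4.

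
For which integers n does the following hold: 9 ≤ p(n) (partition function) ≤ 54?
Tabulating p(n) via p(n) = p(n−1) + p(n−2) − p(n−5) − p(n−7) + …: p(5)=7; p(6)=11; p(7)=15; p(8)=22; p(9)=30; p(10)=42; p(11)=56. So valid n = 6, 7, 8, 9, 10.
Final answer: 6, 7, 8, 9, 10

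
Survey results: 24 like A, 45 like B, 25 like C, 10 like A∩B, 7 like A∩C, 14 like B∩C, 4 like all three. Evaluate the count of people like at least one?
67

Reasoning: |A∪B∪C| = 24+45+25-10-7-14+4 = 67.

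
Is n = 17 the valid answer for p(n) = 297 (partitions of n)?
Yes

Explanation: Pentagonal recurrence p(n) = p(n−1) + p(n−2) − p(n−5) − p(n−7) + …: p(17) = p(16) + p(15) − p(12) − p(10) + p(5) + p(2) = 231 + 176 − 77 − 42 + 7 + 2 = 297, which equals 297.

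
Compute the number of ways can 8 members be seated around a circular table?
5,040

Explanation: Circular arrangements: (8-1)! = 5,040.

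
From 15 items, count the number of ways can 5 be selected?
3,003

Solution: C(15,5) = 15! / (5! × (15-5)!)
         = 15! / (5! × 10!)
         = 3,003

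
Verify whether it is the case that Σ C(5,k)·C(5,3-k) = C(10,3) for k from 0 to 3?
True

Reasoning: Vandermonde's identity gives C(10,3) = 120; RHS C(10,3) = 120.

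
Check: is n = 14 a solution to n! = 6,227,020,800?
No

Working:
14! = 14·13! = 14·6,227,020,800 = 87,178,291,200, which does not equal 6,227,020,800.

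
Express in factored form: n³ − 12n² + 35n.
n(n − 5)(n − 7)

Working:
n³ − 12n² + 35n = n(n² − 12n + 35) = n(n − 5)(n − 7).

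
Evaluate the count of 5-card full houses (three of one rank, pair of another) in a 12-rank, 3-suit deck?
Triple rank: 12. Triple suits: C(3,3)=1. Pair rank: 11. Pair suits: C(3,2)=3. Total: 396.
Final answer: 396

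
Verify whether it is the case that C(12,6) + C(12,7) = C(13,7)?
True

Working:
Pascal's identity: LHS = 924 + 792 = 1,716; RHS = C(13,7) = 1,716. Both sides agree, so the statement holds.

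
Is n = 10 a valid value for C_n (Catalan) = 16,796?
C_10 = C(20,10)/(10+1) = 184,756/11 = 16,796, which equals 16,796.

Answer: Yes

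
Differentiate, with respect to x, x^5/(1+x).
(5x^4(1+x) - x^5)/(1+x)²
Quotient rule: [5x^{4}(1+x) - x^5]/(1+x)².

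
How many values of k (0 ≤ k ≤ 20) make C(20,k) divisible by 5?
Checking C(20,k) mod 5 for k = 0..20: divisible at k = 1, 2, 3, 4, 6, 7, 8, 9, 11, 12, 13, 14, 16, 17, 18, 19. That's 16 values.
Final answer: 16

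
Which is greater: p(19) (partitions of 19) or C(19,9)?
C(19,9)

Pentagonal recurrence p(n) = p(n−1) + p(n−2) − p(n−5) − p(n−7) + …: p(19) = p(18) + p(17) − p(14) − p(12) + p(7) + p(4) = 385 + 297 − 135 − 77 + 15 + 5 = 490; C(19,9) = 92,378.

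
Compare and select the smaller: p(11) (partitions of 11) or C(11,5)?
Pentagonal recurrence p(n) = p(n−1) + p(n−2) − p(n−5) − p(n−7) + …: p(11) = p(10) + p(9) − p(6) − p(4) = 42 + 30 − 11 − 5 = 56; C(11,5) = 462.
Final answer: p(11)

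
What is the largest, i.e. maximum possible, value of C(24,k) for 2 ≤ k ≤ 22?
2,704,156

Solution: C(24,k) is maximised at the centre of the row: C(24,12) = 2,704,156.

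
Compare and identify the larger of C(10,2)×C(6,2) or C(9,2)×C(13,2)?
C(9,2)×C(13,2)

Solution: C(10,2)×C(6,2)=675, C(9,2)×C(13,2)=2,808.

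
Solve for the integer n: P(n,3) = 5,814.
P(n,3) = n(n−1)(n−2) is increasing in n; n(n−1)(n−2) ≈ (n−1)^3 = 5,814 gives n ≈ 19.0. Check: P(17,3) = 4,080, P(18,3) = 4,896, P(19,3) = 5,814 ✓. So n = 19.

Answer: 19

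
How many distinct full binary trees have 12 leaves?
58,786

Reasoning: Using the Catalan number formula: C_n = C(2n, n) / (n+1)
C_11 = C(22, 11) / (11+1)
     = 705432 / 12
     = 58,786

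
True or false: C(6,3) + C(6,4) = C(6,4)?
Pascal's identity gives C(7,4) = 35, whereas C(6,4) = 15.

Answer: False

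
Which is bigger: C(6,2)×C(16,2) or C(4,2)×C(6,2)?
C(6,2)×C(16,2)

Working:
C(6,2)×C(16,2)=1,800, C(4,2)×C(6,2)=90.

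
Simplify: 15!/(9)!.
3,603,600

Working:
This equals 15×14×...×10 = 3,603,600.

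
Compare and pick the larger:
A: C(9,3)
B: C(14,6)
A=C(9,3)=84, B=C(14,6)=3,003.

Answer: B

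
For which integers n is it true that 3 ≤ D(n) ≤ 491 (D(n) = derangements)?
4, 5, 6

Solution: Using D(n) = (n−1)[D(n−1) + D(n−2)] with D(1)=0, D(2)=1: D(3)=2; D(4)=9; D(5)=44; D(6)=265; D(7)=1,854. So valid n = 4, 5, 6.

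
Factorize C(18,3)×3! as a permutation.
C(18,3)×3! = [18!/(3!(15)!)]×3! = 18!/(15)! = P(18,3) = 4,896.
Final answer: P(18,3)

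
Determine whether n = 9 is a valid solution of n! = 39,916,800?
No

Solution: 9! = 9·8! = 9·40,320 = 362,880, which does not equal 39,916,800.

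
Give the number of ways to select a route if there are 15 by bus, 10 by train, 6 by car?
By the addition principle: 15 + 10 + 6 = 31.
Final answer: 31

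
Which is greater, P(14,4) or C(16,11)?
P(14,4)

Working:
P(14,4)=24,024, C(16,11)=4,368.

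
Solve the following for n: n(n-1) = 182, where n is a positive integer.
14

Reasoning: n² − n − 182 = 0, so n = (1 ± √(1 + 4·182))/2 = (1 ± √729)/2 = (1 ± 27)/2, i.e. n = 14 or n = -13. Taking the positive root, n = 14 (check: 14×13 = 182).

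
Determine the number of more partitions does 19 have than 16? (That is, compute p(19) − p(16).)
Pentagonal recurrence p(n) = p(n−1) + p(n−2) − p(n−5) − p(n−7) + …: p(19) = p(18) + p(17) − p(14) − p(12) + p(7) + p(4) = 385 + 297 − 135 − 77 + 15 + 5 = 490.
p(16) = p(15) + p(14) − p(11) − p(9) + p(4) + p(1) = 176 + 135 − 56 − 30 + 5 + 1 = 231.
Difference = 490 − 231 = 259.

Answer: 259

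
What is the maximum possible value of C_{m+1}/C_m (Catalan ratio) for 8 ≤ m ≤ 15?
62/17

Explanation: C_{m+1}/C_m = 2(2m+1)/(m+2), which increases with m. Maximum at m = 15: 2·31/17 = 62/17.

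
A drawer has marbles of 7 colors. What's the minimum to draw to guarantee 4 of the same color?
22

Explanation: Worst case: 3 of each = 21. One more: 22.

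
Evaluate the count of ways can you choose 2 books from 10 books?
45

Working:
C(10,2) = 10! / (2! × (10-2)!)
         = 10! / (2! × 8!)
         = 45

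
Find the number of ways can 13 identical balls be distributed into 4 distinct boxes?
C(13+4-1, 4-1) = C(16, 3) = 560.

Answer: 560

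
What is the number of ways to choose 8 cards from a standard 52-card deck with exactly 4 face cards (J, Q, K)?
45,238,050

Solution: 12 face cards and 40 non-face cards: C(12,4) × C(40,4) = 495 × 91,390 = 45,238,050.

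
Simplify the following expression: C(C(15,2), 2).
5,460

C(15,2) = 105, then C(105, 2) = 5,460.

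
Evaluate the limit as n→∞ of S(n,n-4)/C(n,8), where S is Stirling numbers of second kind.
The leading term of S(n,n-4) as a polynomial in n is (7)!!·C(n,8), so the ratio → (7)!! = 105.

Answer: 105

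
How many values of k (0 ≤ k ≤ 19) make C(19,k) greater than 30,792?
6

Explanation: Row 19 is unimodal and symmetric about k=19/2. C(19,6)=27,132 ≤ 30,792; C(19,7)=50,388 > 30,792; by symmetry C(19,k) > 30,792 for k = 7..12. That's 12 - 7 + 1 = 6 values.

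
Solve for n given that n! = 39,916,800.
11

Reasoning: n! is strictly increasing. 9! = 362,880, 10! = 3,628,800, 11! = 39,916,800 ✓. So n = 11.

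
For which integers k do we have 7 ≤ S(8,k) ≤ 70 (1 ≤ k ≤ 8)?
7

Working:
S(8,1)=1; S(8,2)=127; S(8,3)=966; S(8,4)=1,701; S(8,5)=1,050; S(8,6)=266; S(8,7)=28; S(8,8)=1. So valid k = 7.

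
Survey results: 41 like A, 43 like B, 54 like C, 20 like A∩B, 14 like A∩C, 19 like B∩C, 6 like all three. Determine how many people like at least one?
|A∪B∪C| = 41+43+54-20-14-19+6 = 91.

Answer: 91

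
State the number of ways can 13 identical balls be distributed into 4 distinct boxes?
C(13+4-1, 4-1) = C(16, 3) = 560.
Final answer: 560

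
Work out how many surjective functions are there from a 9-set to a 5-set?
Onto functions = 5! × S(9,5)
First compute S(9,5) via recurrence:
Using the Stirling recurrence: S(n,k) = k·S(n-1,k) + S(n-1,k-1)
S(9,5) = 5·S(8,5) + S(8,4)
         = 5·1050 + 1701
         = 5250 + 1701
         = 6,951
Then: 120 × 6951 = 834,120

Answer: 834,120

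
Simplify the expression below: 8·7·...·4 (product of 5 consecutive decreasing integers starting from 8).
6,720
This is P(8,5) = 8!/(3)! = 6,720.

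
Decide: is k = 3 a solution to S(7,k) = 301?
Yes
S(7,3) = 3·S(6,3) + S(6,2) = 3·90 + 31 = 301, which equals 301.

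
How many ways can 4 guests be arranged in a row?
24

Arrangements of 4 distinct objects: 4! = 24.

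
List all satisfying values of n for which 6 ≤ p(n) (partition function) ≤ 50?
5, 6, 7, 8, 9, 10

Explanation: Tabulating p(n) via p(n) = p(n−1) + p(n−2) − p(n−5) − p(n−7) + …: p(4)=5; p(5)=7; p(6)=11; p(7)=15; p(8)=22; p(9)=30; p(10)=42; p(11)=56. So valid n = 5, 6, 7, 8, 9, 10.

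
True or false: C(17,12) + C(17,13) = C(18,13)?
True

Explanation: Pascal's identity C(n,k) + C(n,k+1) = C(n+1,k+1): 6,188 + 2,380 = 8,568 = C(18,13).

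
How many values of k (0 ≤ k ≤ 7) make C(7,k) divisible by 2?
Checking C(7,k) mod 2 for k = 0..7: none are divisible by 2. Count = 0.

Answer: 0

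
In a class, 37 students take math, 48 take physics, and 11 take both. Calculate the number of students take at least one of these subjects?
74

Reasoning: |A∪B| = |A|+|B|-|A∩B| = 37+48-11 = 74.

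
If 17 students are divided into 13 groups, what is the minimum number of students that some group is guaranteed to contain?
2

Pigeonhole: ⌈17/13⌉ = 2.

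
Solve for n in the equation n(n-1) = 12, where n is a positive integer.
4

Explanation: n² − n − 12 = 0, so n = (1 ± √(1 + 4·12))/2 = (1 ± √49)/2 = (1 ± 7)/2, i.e. n = 4 or n = -3. Taking the positive root, n = 4 (check: 4×3 = 12).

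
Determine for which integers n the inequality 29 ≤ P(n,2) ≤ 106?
6, 7, 8, 9, 10

Solution: P(5,2)=20; P(6,2)=30; P(7,2)=42; P(8,2)=56; P(9,2)=72; P(10,2)=90; P(11,2)=110. So valid n = 6, 7, 8, 9, 10.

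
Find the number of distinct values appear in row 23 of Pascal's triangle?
12

Working:
Row 23 has entries C(23,0)..C(23,23); by symmetry C(23,k)=C(23,23-k), giving 12 distinct values.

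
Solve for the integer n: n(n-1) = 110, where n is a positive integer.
11

Working:
n² − n − 110 = 0, so n = (1 ± √(1 + 4·110))/2 = (1 ± √441)/2 = (1 ± 21)/2, i.e. n = 11 or n = -10. Taking the positive root, n = 11 (check: 11×10 = 110).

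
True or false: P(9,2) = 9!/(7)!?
Permutation formula P(n,k) = n!/(n-k)!: 9!/7! = 362,880/5,040 = 72 = P(9,2). The statement holds.

Answer: True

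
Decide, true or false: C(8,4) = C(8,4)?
Symmetry C(n,k) = C(n,n-k): C(8,4) = 70 and C(8,4) = 70. Both sides agree, so the statement holds.
Final answer: True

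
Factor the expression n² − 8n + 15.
Seek roots whose sum is 8 and product is 15: (3, 5). So n² − 8n + 15 = (n − 3)(n − 5).

Answer: (n − 3)(n − 5)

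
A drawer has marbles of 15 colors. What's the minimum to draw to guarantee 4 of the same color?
46
Worst case: 3 of each = 45. One more: 46.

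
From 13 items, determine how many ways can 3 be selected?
286

Solution: C(13,3) = 13! / (3! × (13-3)!)
         = 13! / (3! × 10!)
         = 286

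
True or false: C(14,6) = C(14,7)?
C(14,6) = 3,003 but C(14,7) = 3,432; symmetry gives C(14,6) = C(14,8), not C(14,7).

Answer: False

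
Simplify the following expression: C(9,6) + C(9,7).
120
By Pascal's identity: C(10,7) = 120.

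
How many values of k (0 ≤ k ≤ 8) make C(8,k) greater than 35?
3
Row 8 is unimodal and symmetric about k=8/2. C(8,2)=28 ≤ 35; C(8,3)=56 > 35; by symmetry C(8,k) > 35 for k = 3..5. That's 5 - 3 + 1 = 3 values.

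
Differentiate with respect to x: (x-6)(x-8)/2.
(2x - 14)/2

Working:
d/dx[(x-6)(x-8)] = (x-8) + (x-6) = 2x - 14. Dividing by 2 gives (2x - 14)/2.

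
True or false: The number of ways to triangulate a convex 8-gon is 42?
False
Triangulations of a convex 8-gon are counted by the Catalan number C_6: C_6 = C(12,6)/(6+1) = 924/7 = 132.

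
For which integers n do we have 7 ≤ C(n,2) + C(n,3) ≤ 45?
4, 5, 6
C(3,2)+C(3,3)=4; C(4,2)+C(4,3)=10; C(5,2)+C(5,3)=20; C(6,2)+C(6,3)=35; C(7,2)+C(7,3)=56. So valid n = 4, 5, 6.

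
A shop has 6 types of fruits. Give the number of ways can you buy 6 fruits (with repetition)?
462

Explanation: Stars and bars: C(6+6-1, 6) = C(11, 6) = 462.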